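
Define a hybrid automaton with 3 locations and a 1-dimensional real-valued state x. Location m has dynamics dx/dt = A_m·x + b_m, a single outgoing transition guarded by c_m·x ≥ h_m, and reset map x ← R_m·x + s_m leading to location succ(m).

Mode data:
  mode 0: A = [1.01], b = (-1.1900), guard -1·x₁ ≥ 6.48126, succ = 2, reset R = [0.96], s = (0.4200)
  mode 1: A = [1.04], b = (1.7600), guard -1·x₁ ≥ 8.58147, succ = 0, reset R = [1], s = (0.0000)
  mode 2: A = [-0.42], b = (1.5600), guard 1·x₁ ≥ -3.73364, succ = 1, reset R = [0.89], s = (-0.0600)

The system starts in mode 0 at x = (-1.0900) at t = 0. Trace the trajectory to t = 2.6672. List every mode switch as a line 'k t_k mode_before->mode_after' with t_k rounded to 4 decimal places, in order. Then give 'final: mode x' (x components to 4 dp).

1 1.2049 0->2
2 1.7884 2->1
final: 1 -5.9090

Mode 0: guard c·x = 6.4813 hit at Δt = 1.2049 (t = 1.2049), x⁻ = (-6.4813) → reset → x⁺ = (-5.8020), jump to mode 2
Mode 2: guard c·x = -3.7336 hit at Δt = 0.5835 (t = 1.7884), x⁻ = (-3.7336) → reset → x⁺ = (-3.3829), jump to mode 1
Mode 1: flow for 0.8788 to horizon, guard not reached → x = (-5.9090)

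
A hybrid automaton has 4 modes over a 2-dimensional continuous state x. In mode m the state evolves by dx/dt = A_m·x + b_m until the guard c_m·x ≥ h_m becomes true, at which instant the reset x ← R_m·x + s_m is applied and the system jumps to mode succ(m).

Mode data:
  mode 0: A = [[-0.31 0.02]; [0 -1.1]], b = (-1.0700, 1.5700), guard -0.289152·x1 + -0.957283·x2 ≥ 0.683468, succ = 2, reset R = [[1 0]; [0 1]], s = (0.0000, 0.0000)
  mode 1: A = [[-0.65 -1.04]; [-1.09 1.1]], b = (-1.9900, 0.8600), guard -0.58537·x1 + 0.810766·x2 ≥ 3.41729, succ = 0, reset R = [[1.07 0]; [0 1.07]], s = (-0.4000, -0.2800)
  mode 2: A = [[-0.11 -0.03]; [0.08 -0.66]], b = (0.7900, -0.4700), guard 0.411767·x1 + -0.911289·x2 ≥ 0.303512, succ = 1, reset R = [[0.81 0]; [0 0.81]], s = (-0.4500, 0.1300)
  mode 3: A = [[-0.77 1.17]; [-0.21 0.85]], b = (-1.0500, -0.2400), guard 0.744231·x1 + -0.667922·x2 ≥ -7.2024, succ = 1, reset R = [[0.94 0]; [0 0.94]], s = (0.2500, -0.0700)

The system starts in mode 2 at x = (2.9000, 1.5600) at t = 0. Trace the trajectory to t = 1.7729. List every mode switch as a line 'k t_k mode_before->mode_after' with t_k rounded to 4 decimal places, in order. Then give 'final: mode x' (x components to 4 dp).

Mode 2: guard c·x = 0.3035 hit at Δt = 0.4559 (t = 0.4559), x⁻ = (3.0921, 1.0641) → reset → x⁺ = (2.0546, 0.9919), jump to mode 1
Mode 1: guard c·x = 3.4173 hit at Δt = 0.9246 (t = 1.3805), x⁻ = (-1.4898, 3.1393) → reset → x⁺ = (-1.9940, 3.0790), jump to mode 0
Mode 0: flow for 0.3924 to horizon, guard not reached → x = (-2.1406, 2.5000)

1 0.4559 2->1
2 1.3805 1->0
final: 0 -2.1406 2.5000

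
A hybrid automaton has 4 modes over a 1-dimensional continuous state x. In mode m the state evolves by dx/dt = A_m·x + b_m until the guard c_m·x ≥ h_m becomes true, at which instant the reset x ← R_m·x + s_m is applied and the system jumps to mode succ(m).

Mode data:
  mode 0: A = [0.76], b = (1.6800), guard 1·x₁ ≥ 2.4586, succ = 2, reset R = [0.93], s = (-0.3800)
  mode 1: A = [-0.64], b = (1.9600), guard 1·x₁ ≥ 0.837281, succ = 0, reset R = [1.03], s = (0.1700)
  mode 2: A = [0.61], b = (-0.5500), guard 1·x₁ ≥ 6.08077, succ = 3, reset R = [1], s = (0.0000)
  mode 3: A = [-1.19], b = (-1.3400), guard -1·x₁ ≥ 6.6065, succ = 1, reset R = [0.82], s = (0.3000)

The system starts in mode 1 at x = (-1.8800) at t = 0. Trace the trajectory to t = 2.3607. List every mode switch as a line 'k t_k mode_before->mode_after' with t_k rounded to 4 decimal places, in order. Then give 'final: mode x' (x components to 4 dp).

1 1.2469 1->0
2 1.7265 0->2
final: 2 2.3811

Mode 1: guard c·x = 0.8373 hit at Δt = 1.2469 (t = 1.2469), x⁻ = (0.8373) → reset → x⁺ = (1.0324), jump to mode 0
Mode 0: guard c·x = 2.4586 hit at Δt = 0.4796 (t = 1.7265), x⁻ = (2.4586) → reset → x⁺ = (1.9065), jump to mode 2
Mode 2: flow for 0.6342 to horizon, guard not reached → x = (2.3811)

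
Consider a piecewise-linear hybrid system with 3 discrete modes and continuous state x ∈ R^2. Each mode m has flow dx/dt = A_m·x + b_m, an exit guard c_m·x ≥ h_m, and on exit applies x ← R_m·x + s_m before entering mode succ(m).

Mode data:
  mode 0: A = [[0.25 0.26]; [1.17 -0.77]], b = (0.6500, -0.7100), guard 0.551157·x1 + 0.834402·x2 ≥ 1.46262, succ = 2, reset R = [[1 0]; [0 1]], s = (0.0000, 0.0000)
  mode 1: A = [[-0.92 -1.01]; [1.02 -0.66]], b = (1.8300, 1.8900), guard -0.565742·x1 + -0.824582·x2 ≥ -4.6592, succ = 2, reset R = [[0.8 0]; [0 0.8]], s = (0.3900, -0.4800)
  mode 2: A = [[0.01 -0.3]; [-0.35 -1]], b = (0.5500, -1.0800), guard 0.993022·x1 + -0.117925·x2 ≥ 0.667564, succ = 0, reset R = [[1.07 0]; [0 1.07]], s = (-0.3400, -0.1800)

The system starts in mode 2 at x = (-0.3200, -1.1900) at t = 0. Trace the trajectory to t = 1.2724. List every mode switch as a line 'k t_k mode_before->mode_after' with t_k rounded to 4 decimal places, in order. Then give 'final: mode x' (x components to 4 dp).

Mode 2: guard c·x = 0.6676 hit at Δt = 0.9539 (t = 0.9539), x⁻ = (0.5345, -1.1598) → reset → x⁺ = (0.2319, -1.4210), jump to mode 0
Mode 0: flow for 0.3185 to horizon, guard not reached → x = (0.3529, -1.2158)

1 0.9539 2->0
final: 0 0.3529 -1.2158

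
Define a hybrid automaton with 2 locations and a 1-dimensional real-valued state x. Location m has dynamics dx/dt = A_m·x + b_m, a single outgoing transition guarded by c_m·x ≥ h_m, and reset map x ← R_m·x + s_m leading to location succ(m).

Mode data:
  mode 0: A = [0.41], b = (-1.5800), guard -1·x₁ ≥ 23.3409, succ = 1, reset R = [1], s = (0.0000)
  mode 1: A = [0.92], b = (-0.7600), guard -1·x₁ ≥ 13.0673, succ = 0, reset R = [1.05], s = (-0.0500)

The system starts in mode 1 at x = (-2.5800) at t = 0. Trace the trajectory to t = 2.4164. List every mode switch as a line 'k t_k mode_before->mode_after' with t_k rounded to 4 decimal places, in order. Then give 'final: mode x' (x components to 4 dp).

1 1.5281 1->0
final: 0 -21.5142

Mode 1: guard c·x = 13.0673 hit at Δt = 1.5281 (t = 1.5281), x⁻ = (-13.0673) → reset → x⁺ = (-13.7707), jump to mode 0
Mode 0: flow for 0.8883 to horizon, guard not reached → x = (-21.5142)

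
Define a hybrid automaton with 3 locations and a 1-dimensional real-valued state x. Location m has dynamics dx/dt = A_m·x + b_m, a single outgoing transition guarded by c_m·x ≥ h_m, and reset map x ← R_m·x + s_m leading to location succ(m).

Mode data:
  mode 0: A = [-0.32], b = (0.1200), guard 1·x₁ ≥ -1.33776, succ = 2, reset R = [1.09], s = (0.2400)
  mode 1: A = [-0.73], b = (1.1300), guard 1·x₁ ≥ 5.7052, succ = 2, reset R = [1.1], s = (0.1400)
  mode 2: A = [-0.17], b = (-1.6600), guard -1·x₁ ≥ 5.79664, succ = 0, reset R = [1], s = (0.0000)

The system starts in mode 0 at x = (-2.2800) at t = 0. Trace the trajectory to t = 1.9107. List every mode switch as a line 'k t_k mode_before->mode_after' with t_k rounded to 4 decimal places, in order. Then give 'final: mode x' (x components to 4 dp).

Mode 0: guard c·x = -1.3378 hit at Δt = 1.3698 (t = 1.3698), x⁻ = (-1.3378) → reset → x⁺ = (-1.2182), jump to mode 2
Mode 2: flow for 0.5409 to horizon, guard not reached → x = (-1.9690)

1 1.3698 0->2
final: 2 -1.9690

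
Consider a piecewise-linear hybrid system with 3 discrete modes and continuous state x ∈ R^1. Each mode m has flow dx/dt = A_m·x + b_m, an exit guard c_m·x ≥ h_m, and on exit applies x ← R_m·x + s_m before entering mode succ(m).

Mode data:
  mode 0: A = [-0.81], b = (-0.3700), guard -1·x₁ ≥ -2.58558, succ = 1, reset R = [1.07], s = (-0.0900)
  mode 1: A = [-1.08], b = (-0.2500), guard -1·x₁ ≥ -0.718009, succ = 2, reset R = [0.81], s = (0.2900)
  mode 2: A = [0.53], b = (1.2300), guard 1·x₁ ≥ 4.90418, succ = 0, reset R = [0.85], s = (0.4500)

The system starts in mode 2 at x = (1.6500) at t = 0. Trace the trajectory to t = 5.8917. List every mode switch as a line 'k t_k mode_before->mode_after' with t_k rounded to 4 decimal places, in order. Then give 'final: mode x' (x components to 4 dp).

1 1.1294 2->0
2 1.7612 0->1
3 2.7976 1->2
4 4.3387 2->0
5 4.9705 0->1
final: 1 0.8438

Mode 2: guard c·x = 4.9042 hit at Δt = 1.1294 (t = 1.1294), x⁻ = (4.9042) → reset → x⁺ = (4.6186), jump to mode 0
Mode 0: guard c·x = -2.5856 hit at Δt = 0.6318 (t = 1.7612), x⁻ = (2.5856) → reset → x⁺ = (2.6766), jump to mode 1
Mode 1: guard c·x = -0.7180 hit at Δt = 1.0364 (t = 2.7976), x⁻ = (0.7180) → reset → x⁺ = (0.8716), jump to mode 2
Mode 2: guard c·x = 4.9042 hit at Δt = 1.5411 (t = 4.3387), x⁻ = (4.9042) → reset → x⁺ = (4.6186), jump to mode 0
Mode 0: guard c·x = -2.5856 hit at Δt = 0.6318 (t = 4.9705), x⁻ = (2.5856) → reset → x⁺ = (2.6766), jump to mode 1
Mode 1: flow for 0.9212 to horizon, guard not reached → x = (0.8438)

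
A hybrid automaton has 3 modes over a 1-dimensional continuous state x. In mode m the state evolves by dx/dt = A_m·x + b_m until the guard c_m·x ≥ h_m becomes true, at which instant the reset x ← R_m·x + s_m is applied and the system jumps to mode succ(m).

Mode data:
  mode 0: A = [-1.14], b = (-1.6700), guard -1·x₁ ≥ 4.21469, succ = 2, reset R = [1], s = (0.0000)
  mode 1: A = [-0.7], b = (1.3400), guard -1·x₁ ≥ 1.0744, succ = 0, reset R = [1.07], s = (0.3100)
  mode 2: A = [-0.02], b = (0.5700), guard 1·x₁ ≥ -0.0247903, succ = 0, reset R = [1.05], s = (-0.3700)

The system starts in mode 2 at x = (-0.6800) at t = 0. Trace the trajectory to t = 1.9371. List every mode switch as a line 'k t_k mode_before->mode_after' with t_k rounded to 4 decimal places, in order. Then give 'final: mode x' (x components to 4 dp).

1 1.1355 2->0
final: 0 -1.0363

Mode 2: guard c·x = -0.0248 hit at Δt = 1.1355 (t = 1.1355), x⁻ = (-0.0248) → reset → x⁺ = (-0.3960), jump to mode 0
Mode 0: flow for 0.8016 to horizon, guard not reached → x = (-1.0363)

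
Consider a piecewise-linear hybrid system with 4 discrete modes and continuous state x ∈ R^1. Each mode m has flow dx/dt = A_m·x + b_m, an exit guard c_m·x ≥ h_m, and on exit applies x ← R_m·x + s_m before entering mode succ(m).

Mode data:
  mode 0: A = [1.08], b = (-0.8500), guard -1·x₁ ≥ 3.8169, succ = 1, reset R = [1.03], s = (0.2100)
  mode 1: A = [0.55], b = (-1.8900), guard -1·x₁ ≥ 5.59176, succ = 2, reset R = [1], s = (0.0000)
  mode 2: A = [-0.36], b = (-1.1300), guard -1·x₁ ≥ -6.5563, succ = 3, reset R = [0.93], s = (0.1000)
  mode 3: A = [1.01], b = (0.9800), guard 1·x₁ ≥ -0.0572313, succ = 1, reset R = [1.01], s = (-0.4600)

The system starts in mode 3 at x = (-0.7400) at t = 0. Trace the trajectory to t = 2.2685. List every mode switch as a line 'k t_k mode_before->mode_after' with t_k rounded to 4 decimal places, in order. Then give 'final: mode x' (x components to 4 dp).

1 1.3638 3->1
final: 1 -3.0672

Mode 3: guard c·x = -0.0572 hit at Δt = 1.3638 (t = 1.3638), x⁻ = (-0.0572) → reset → x⁺ = (-0.5178), jump to mode 1
Mode 1: flow for 0.9047 to horizon, guard not reached → x = (-3.0672)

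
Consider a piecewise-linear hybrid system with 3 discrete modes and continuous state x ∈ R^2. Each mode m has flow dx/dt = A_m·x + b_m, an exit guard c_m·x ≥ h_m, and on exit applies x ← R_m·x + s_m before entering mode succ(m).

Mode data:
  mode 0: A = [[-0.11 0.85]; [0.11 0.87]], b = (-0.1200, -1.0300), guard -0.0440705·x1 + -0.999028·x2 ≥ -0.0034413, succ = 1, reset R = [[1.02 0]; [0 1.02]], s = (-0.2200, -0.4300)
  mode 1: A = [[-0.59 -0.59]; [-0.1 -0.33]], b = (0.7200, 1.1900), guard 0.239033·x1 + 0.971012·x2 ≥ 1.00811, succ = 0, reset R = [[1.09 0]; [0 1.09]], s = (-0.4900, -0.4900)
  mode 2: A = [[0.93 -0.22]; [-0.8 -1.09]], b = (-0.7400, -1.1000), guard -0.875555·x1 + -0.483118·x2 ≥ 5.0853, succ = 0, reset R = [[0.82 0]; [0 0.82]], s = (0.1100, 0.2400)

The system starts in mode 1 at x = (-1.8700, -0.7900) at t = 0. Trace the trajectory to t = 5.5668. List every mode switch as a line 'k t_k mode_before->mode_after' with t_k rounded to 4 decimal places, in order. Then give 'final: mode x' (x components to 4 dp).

1 1.5919 1->0
2 2.5113 0->1
3 3.8202 1->0
4 4.6201 0->1
final: 1 0.1730 0.6669

Mode 1: guard c·x = 1.0081 hit at Δt = 1.5919 (t = 1.5919), x⁻ = (-0.2298, 1.0948) → reset → x⁺ = (-0.7405, 0.7033), jump to mode 0
Mode 0: guard c·x = -0.0034 hit at Δt = 0.9194 (t = 2.5113), x⁻ = (-0.4764, 0.0245) → reset → x⁺ = (-0.7059, -0.4051), jump to mode 1
Mode 1: guard c·x = 1.0081 hit at Δt = 1.3089 (t = 3.8202), x⁻ = (0.0858, 1.0171) → reset → x⁺ = (-0.3964, 0.6186), jump to mode 0
Mode 0: guard c·x = -0.0034 hit at Δt = 0.7998 (t = 4.6201), x⁻ = (-0.2302, 0.0136) → reset → x⁺ = (-0.4548, -0.4161), jump to mode 1
Mode 1: flow for 0.9467 to horizon, guard not reached → x = (0.1730, 0.6669)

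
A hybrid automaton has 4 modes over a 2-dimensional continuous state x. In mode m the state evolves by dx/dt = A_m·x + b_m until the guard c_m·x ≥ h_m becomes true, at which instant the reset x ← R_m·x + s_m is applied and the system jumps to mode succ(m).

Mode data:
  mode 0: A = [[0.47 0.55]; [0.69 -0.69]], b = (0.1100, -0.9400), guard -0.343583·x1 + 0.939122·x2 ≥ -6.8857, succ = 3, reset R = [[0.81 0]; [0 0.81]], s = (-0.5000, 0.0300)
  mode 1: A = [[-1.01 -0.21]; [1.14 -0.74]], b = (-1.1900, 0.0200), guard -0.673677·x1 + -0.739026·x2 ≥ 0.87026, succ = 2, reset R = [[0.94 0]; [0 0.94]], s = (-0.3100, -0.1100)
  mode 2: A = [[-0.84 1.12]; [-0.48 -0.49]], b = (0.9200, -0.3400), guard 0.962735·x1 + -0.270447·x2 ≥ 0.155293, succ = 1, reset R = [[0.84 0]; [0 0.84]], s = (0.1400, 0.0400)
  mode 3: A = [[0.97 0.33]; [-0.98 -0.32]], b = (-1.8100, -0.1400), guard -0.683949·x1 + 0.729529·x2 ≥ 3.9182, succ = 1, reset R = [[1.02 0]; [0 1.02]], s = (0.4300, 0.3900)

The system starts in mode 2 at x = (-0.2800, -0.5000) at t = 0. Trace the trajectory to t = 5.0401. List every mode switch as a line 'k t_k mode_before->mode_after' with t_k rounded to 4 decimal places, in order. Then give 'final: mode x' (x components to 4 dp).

Mode 2: guard c·x = 0.1553 hit at Δt = 0.6484 (t = 0.6484), x⁻ = (0.0143, -0.5234) → reset → x⁺ = (0.1520, -0.3996), jump to mode 1
Mode 1: guard c·x = 0.8703 hit at Δt = 1.1637 (t = 1.8121), x⁻ = (-0.7099, -0.5305) → reset → x⁺ = (-0.9773, -0.6086), jump to mode 2
Mode 2: guard c·x = 0.1553 hit at Δt = 1.4224 (t = 3.2345), x⁻ = (0.0243, -0.4876) → reset → x⁺ = (0.1604, -0.3696), jump to mode 1
Mode 1: guard c·x = 0.8703 hit at Δt = 1.1832 (t = 4.4178), x⁻ = (-0.7173, -0.5237) → reset → x⁺ = (-0.9842, -0.6023), jump to mode 2
Mode 2: flow for 0.6223 to horizon, guard not reached → x = (-0.4114, -0.4547)

1 0.6484 2->1
2 1.8121 1->2
3 3.2345 2->1
4 4.4178 1->2
final: 2 -0.4114 -0.4547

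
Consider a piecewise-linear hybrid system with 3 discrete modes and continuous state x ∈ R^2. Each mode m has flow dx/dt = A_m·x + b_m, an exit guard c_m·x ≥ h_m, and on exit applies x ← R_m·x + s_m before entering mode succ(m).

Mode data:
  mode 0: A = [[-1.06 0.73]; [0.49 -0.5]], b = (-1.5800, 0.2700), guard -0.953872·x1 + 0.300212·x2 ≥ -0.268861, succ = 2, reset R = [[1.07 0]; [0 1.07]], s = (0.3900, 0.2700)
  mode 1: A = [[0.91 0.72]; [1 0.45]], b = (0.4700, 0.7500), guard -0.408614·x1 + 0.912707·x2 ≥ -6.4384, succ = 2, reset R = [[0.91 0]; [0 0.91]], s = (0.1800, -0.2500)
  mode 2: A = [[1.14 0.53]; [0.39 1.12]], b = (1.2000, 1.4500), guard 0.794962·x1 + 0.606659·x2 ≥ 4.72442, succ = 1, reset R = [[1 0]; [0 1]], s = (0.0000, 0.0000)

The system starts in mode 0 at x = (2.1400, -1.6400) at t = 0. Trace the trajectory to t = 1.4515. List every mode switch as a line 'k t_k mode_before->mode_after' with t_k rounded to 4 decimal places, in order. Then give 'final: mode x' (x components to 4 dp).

Mode 0: guard c·x = -0.2689 hit at Δt = 0.6197 (t = 0.6197), x⁻ = (0.0210, -0.8288) → reset → x⁺ = (0.4125, -0.6168), jump to mode 2
Mode 2: flow for 0.8318 to horizon, guard not reached → x = (2.6584, 1.0366)

1 0.6197 0->2
final: 2 2.6584 1.0366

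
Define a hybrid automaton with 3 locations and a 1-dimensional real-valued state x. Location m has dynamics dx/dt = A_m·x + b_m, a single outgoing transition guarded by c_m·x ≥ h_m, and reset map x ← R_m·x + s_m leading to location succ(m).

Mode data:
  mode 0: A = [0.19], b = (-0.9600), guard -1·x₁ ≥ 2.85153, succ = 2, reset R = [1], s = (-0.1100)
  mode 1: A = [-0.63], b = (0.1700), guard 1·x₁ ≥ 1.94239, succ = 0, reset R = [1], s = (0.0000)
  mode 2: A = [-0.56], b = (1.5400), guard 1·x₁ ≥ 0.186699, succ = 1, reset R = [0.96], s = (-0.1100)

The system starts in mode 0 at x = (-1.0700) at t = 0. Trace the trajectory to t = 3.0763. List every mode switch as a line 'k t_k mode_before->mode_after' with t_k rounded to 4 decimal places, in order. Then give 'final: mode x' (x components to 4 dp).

Mode 0: guard c·x = 2.8515 hit at Δt = 1.3442 (t = 1.3442), x⁻ = (-2.8515) → reset → x⁺ = (-2.9615), jump to mode 2
Mode 2: guard c·x = 0.1867 hit at Δt = 1.4307 (t = 2.7749), x⁻ = (0.1867) → reset → x⁺ = (0.0692), jump to mode 1
Mode 1: flow for 0.3014 to horizon, guard not reached → x = (0.1039)

1 1.3442 0->2
2 2.7749 2->1
final: 1 0.1039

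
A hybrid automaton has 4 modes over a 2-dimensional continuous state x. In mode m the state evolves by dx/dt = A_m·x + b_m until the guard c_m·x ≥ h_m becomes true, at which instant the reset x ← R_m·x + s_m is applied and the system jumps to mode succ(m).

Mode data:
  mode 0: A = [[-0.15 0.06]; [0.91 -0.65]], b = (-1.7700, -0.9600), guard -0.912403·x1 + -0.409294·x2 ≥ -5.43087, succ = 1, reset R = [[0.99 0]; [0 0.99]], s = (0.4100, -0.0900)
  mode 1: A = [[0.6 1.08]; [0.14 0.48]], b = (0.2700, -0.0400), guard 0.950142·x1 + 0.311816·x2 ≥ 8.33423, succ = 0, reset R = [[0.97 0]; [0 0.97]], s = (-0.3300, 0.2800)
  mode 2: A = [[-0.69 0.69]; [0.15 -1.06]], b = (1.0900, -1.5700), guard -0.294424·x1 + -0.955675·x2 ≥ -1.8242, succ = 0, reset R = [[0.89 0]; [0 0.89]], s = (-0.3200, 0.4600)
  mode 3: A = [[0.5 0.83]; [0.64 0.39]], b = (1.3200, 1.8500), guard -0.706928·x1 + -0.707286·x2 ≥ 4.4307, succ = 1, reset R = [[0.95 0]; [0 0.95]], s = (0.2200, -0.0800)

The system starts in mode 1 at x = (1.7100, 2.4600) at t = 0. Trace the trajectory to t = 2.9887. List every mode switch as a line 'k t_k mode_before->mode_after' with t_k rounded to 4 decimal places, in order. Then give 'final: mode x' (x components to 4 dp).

1 0.8957 1->0
2 2.2870 0->1
3 2.5851 1->0
final: 0 5.3775 6.1626

Mode 1: guard c·x = 8.3342 hit at Δt = 0.8957 (t = 0.8957), x⁻ = (7.3433, 4.3522) → reset → x⁺ = (6.7930, 4.5016), jump to mode 0
Mode 0: guard c·x = -5.4309 hit at Δt = 1.3913 (t = 2.2870), x⁻ = (3.6794, 5.0668) → reset → x⁺ = (4.0526, 4.9261), jump to mode 1
Mode 1: guard c·x = 8.3342 hit at Δt = 0.2981 (t = 2.5851), x⁻ = (6.8318, 5.9107) → reset → x⁺ = (6.2968, 6.0134), jump to mode 0
Mode 0: flow for 0.4036 to horizon, guard not reached → x = (5.3775, 6.1626)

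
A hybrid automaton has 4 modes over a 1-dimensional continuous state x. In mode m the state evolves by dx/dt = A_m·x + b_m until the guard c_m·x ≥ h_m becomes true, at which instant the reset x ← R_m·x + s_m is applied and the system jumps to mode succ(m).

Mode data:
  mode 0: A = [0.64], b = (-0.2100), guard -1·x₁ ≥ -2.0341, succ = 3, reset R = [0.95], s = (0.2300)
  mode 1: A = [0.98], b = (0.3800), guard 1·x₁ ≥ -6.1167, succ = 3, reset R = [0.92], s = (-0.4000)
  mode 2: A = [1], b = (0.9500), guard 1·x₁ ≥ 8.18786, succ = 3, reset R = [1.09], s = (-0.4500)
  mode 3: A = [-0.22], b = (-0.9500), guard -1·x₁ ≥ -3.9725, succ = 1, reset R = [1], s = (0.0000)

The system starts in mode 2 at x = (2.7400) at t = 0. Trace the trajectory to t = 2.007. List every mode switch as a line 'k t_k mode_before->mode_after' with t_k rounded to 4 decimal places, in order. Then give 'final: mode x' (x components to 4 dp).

1 0.9068 2->3
final: 3 5.7246

Mode 2: guard c·x = 8.1879 hit at Δt = 0.9068 (t = 0.9068), x⁻ = (8.1879) → reset → x⁺ = (8.4748), jump to mode 3
Mode 3: flow for 1.1002 to horizon, guard not reached → x = (5.7246)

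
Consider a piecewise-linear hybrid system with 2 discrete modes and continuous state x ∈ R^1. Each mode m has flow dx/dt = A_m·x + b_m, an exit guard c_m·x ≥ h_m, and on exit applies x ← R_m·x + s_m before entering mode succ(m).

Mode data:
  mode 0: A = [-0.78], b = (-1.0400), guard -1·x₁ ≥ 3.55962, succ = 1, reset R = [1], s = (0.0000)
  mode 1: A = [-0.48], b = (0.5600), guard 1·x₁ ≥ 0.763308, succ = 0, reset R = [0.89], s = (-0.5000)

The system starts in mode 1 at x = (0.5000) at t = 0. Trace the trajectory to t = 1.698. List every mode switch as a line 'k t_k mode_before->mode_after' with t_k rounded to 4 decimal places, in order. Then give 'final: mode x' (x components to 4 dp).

1 1.0468 1->0
final: 0 -0.4231

Mode 1: guard c·x = 0.7633 hit at Δt = 1.0468 (t = 1.0468), x⁻ = (0.7633) → reset → x⁺ = (0.1793), jump to mode 0
Mode 0: flow for 0.6512 to horizon, guard not reached → x = (-0.4231)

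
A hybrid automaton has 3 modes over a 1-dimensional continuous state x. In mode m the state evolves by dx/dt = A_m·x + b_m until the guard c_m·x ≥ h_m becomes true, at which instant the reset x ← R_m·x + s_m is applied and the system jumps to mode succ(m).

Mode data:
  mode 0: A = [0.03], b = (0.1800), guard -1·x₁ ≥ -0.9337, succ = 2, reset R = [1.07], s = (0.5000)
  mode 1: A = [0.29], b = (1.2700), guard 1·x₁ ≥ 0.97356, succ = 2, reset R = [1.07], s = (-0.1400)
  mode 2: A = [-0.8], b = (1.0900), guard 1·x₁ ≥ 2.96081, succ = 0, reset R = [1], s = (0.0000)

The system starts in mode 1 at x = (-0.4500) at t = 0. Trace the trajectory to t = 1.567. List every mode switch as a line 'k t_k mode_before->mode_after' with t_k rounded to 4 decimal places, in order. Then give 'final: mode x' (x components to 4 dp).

1 1.0661 1->2
final: 2 1.0538

Mode 1: guard c·x = 0.9736 hit at Δt = 1.0661 (t = 1.0661), x⁻ = (0.9736) → reset → x⁺ = (0.9017), jump to mode 2
Mode 2: flow for 0.5009 to horizon, guard not reached → x = (1.0538)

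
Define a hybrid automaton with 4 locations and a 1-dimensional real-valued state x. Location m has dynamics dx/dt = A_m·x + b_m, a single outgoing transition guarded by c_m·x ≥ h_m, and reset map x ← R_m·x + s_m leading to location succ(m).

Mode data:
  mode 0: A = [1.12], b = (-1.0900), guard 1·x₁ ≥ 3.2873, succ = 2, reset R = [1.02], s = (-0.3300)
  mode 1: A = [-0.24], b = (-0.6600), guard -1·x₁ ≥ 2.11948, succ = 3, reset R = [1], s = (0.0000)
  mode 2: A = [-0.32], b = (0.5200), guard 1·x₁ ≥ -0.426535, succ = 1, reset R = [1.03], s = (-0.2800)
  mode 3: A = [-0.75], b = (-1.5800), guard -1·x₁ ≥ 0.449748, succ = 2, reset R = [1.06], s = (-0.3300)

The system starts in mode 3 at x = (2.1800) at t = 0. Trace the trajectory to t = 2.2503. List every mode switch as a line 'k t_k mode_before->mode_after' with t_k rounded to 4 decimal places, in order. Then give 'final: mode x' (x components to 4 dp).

1 1.2674 3->2
2 1.7987 2->1
final: 1 -0.9279

Mode 3: guard c·x = 0.4497 hit at Δt = 1.2674 (t = 1.2674), x⁻ = (-0.4497) → reset → x⁺ = (-0.8067), jump to mode 2
Mode 2: guard c·x = -0.4265 hit at Δt = 0.5313 (t = 1.7987), x⁻ = (-0.4265) → reset → x⁺ = (-0.7193), jump to mode 1
Mode 1: flow for 0.4516 to horizon, guard not reached → x = (-0.9279)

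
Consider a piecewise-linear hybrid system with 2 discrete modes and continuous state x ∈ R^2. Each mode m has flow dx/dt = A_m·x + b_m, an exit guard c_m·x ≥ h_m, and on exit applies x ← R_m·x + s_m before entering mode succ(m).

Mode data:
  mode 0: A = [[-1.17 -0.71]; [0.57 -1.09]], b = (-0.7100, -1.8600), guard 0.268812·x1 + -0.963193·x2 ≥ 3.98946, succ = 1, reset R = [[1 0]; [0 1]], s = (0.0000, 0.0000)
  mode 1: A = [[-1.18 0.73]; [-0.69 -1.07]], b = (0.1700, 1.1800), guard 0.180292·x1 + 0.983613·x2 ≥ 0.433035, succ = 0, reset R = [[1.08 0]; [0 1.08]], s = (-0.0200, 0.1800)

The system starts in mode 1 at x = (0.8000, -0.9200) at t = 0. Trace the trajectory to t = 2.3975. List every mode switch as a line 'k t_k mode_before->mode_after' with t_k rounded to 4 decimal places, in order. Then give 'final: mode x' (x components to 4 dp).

1 1.2175 1->0
final: 0 -0.1076 -1.1046

Mode 1: guard c·x = 0.4330 hit at Δt = 1.2175 (t = 1.2175), x⁻ = (0.2955, 0.3861) → reset → x⁺ = (0.2991, 0.5970), jump to mode 0
Mode 0: flow for 1.1800 to horizon, guard not reached → x = (-0.1076, -1.1046)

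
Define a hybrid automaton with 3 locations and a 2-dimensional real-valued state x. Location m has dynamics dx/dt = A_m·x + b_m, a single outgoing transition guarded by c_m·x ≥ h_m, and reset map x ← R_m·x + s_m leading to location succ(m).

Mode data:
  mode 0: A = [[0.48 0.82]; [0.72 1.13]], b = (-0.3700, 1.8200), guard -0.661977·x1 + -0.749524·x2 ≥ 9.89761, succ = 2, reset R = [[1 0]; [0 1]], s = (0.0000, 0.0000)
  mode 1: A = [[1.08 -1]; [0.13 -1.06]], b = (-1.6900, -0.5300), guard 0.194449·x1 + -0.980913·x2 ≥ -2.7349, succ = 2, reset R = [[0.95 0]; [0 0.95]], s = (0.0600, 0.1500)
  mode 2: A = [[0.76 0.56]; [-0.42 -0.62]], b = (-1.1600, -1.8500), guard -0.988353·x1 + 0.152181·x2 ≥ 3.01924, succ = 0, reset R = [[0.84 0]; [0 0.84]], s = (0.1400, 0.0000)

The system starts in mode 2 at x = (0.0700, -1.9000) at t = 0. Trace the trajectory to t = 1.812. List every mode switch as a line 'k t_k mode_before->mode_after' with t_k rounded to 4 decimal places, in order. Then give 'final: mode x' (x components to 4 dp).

1 1.0137 2->0
final: 0 -6.5898 -5.3370

Mode 2: guard c·x = 3.0192 hit at Δt = 1.0137 (t = 1.0137), x⁻ = (-3.3474, -1.9004) → reset → x⁺ = (-2.6718, -1.5964), jump to mode 0
Mode 0: flow for 0.7983 to horizon, guard not reached → x = (-6.5898, -5.3370)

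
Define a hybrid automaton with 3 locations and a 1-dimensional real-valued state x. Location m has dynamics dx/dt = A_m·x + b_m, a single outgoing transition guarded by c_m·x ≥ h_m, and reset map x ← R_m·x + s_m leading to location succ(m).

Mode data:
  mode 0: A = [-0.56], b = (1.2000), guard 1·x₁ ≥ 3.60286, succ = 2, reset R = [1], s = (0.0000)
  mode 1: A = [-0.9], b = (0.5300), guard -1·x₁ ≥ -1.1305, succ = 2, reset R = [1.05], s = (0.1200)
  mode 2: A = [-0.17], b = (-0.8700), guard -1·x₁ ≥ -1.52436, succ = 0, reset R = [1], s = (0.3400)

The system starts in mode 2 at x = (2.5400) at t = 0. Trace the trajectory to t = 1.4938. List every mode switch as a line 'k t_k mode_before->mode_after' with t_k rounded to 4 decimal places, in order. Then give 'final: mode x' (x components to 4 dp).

1 0.8370 2->0
final: 0 1.9501

Mode 2: guard c·x = -1.5244 hit at Δt = 0.8370 (t = 0.8370), x⁻ = (1.5244) → reset → x⁺ = (1.8644), jump to mode 0
Mode 0: flow for 0.6568 to horizon, guard not reached → x = (1.9501)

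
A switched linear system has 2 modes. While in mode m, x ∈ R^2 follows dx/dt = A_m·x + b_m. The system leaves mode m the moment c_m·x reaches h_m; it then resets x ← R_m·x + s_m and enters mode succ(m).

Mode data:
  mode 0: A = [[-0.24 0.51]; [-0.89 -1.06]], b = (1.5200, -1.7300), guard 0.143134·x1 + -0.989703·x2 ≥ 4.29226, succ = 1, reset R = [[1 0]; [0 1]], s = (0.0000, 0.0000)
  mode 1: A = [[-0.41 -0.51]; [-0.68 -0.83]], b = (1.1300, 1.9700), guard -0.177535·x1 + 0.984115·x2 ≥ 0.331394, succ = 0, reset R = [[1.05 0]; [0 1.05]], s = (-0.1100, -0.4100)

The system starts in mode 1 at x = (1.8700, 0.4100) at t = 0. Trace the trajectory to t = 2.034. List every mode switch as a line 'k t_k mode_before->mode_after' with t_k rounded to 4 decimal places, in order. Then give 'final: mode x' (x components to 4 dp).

Mode 1: guard c·x = 0.3314 hit at Δt = 1.5512 (t = 1.5512), x⁻ = (1.9384, 0.6864) → reset → x⁺ = (1.9253, 0.3108), jump to mode 0
Mode 0: flow for 0.4828 to horizon, guard not reached → x = (2.2898, -1.1929)

1 1.5512 1->0
final: 0 2.2898 -1.1929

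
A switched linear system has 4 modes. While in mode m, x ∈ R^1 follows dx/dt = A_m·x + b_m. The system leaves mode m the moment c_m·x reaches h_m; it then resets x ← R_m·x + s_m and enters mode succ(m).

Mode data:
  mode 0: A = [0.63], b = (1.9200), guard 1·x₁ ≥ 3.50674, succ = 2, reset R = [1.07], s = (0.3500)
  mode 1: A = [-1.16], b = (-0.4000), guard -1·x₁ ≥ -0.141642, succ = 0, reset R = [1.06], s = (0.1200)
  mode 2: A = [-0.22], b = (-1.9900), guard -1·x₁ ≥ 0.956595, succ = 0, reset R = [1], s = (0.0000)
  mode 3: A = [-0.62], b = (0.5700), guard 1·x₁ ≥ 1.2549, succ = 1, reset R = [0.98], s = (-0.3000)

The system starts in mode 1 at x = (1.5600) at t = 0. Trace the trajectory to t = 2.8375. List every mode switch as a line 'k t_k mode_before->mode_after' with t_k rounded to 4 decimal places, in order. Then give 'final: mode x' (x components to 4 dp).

Mode 1: guard c·x = -0.1416 hit at Δt = 1.1767 (t = 1.1767), x⁻ = (0.1416) → reset → x⁺ = (0.2701), jump to mode 0
Mode 0: guard c·x = 3.5067 hit at Δt = 1.0807 (t = 2.2574), x⁻ = (3.5067) → reset → x⁺ = (4.1022), jump to mode 2
Mode 2: flow for 0.5801 to horizon, guard not reached → x = (2.5269)

1 1.1767 1->0
2 2.2574 0->2
final: 2 2.5269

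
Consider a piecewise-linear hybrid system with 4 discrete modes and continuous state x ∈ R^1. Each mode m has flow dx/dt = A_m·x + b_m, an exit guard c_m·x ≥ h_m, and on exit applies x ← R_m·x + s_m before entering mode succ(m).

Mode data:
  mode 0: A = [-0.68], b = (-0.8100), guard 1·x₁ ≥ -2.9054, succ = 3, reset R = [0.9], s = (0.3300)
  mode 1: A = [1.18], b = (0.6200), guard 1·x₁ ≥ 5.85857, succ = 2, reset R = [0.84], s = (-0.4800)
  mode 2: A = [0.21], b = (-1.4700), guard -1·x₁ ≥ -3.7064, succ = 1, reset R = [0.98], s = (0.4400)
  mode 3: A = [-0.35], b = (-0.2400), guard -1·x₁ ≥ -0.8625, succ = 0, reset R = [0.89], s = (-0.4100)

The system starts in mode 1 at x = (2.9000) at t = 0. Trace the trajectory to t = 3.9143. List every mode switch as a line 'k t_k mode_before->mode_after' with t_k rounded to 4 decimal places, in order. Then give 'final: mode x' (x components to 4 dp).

Mode 1: guard c·x = 5.8586 hit at Δt = 0.5276 (t = 0.5276), x⁻ = (5.8586) → reset → x⁺ = (4.4412), jump to mode 2
Mode 2: guard c·x = -3.7064 hit at Δt = 1.2021 (t = 1.7297), x⁻ = (3.7064) → reset → x⁺ = (4.0723), jump to mode 1
Mode 1: guard c·x = 5.8586 hit at Δt = 0.2782 (t = 2.0079), x⁻ = (5.8586) → reset → x⁺ = (4.4412), jump to mode 2
Mode 2: guard c·x = -3.7064 hit at Δt = 1.2021 (t = 3.2100), x⁻ = (3.7064) → reset → x⁺ = (4.0723), jump to mode 1
Mode 1: guard c·x = 5.8586 hit at Δt = 0.2782 (t = 3.4881), x⁻ = (5.8586) → reset → x⁺ = (4.4412), jump to mode 2
Mode 2: flow for 0.4262 to horizon, guard not reached → x = (4.2016)

1 0.5276 1->2
2 1.7297 2->1
3 2.0079 1->2
4 3.2100 2->1
5 3.4881 1->2
final: 2 4.2016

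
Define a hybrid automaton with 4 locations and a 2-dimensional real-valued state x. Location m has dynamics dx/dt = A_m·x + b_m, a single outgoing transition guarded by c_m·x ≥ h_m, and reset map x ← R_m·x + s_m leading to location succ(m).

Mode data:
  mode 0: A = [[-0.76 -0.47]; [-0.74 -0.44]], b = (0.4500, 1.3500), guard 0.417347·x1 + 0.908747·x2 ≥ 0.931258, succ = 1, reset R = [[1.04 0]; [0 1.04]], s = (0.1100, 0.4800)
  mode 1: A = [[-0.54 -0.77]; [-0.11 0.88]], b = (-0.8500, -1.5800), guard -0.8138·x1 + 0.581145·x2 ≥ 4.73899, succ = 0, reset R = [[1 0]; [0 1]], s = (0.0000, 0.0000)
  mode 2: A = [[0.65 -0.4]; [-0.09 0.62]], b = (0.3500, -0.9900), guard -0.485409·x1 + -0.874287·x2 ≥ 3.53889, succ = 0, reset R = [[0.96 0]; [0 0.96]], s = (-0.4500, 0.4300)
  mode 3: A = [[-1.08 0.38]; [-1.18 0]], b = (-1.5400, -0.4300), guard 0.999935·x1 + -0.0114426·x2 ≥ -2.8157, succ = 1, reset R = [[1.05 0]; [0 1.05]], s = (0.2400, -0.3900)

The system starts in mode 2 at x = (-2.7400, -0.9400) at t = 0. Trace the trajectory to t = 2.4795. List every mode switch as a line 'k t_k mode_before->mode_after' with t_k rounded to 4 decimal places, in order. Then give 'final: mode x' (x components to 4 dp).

1 0.7111 2->0
2 1.8313 0->1
final: 1 -2.5438 2.8057

Mode 2: guard c·x = 3.5389 hit at Δt = 0.7111 (t = 0.7111), x⁻ = (-3.5144, -2.0965) → reset → x⁺ = (-3.8238, -1.5827), jump to mode 0
Mode 0: guard c·x = 0.9313 hit at Δt = 1.1202 (t = 1.8313), x⁻ = (-1.4963, 1.7120) → reset → x⁺ = (-1.4462, 2.2604), jump to mode 1
Mode 1: flow for 0.6482 to horizon, guard not reached → x = (-2.5438, 2.8057)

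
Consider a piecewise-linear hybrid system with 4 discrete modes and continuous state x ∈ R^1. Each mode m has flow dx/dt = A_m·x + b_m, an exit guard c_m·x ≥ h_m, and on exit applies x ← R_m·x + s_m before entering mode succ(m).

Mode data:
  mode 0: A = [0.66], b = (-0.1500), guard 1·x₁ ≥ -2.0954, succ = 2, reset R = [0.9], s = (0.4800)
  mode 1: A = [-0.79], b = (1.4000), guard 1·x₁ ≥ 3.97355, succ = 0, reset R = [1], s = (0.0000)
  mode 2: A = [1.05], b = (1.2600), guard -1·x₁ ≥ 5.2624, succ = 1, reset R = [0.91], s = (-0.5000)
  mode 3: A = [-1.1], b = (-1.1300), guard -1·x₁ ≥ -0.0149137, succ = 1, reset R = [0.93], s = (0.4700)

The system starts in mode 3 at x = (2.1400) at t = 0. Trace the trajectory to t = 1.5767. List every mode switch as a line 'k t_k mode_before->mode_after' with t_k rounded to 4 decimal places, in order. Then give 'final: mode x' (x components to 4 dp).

1 1.0105 3->1
final: 1 0.9485

Mode 3: guard c·x = -0.0149 hit at Δt = 1.0105 (t = 1.0105), x⁻ = (0.0149) → reset → x⁺ = (0.4839), jump to mode 1
Mode 1: flow for 0.5662 to horizon, guard not reached → x = (0.9485)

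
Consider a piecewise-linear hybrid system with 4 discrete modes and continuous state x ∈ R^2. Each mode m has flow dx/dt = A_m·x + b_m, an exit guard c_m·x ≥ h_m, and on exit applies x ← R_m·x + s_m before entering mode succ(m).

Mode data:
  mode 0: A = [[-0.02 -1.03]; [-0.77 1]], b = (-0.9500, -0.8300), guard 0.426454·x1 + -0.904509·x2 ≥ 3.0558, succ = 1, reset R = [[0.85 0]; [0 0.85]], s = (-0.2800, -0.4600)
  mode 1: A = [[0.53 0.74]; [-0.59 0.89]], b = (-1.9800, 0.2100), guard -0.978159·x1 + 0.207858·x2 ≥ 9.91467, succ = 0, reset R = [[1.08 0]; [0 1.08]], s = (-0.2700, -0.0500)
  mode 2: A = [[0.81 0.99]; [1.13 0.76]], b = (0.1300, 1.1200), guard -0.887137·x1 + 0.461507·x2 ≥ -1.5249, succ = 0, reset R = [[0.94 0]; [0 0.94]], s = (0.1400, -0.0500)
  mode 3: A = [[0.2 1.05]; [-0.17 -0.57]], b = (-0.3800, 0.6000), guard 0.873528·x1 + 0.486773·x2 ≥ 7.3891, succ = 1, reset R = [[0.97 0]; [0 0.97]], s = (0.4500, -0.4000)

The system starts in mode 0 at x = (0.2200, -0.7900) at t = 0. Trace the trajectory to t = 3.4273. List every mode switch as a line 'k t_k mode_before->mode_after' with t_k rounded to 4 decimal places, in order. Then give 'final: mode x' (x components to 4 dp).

Mode 0: guard c·x = 3.0558 hit at Δt = 0.7688 (t = 0.7688), x⁻ = (0.8441, -2.9804) → reset → x⁺ = (0.4375, -2.9934), jump to mode 1
Mode 1: guard c·x = 9.9147 hit at Δt = 1.5132 (t = 2.2820), x⁻ = (-11.1758, -4.8931) → reset → x⁺ = (-12.3399, -5.3346), jump to mode 0
Mode 0: flow for 1.1453 to horizon, guard not reached → x = (-9.2862, -0.9176)

1 0.7688 0->1
2 2.2820 1->0
final: 0 -9.2862 -0.9176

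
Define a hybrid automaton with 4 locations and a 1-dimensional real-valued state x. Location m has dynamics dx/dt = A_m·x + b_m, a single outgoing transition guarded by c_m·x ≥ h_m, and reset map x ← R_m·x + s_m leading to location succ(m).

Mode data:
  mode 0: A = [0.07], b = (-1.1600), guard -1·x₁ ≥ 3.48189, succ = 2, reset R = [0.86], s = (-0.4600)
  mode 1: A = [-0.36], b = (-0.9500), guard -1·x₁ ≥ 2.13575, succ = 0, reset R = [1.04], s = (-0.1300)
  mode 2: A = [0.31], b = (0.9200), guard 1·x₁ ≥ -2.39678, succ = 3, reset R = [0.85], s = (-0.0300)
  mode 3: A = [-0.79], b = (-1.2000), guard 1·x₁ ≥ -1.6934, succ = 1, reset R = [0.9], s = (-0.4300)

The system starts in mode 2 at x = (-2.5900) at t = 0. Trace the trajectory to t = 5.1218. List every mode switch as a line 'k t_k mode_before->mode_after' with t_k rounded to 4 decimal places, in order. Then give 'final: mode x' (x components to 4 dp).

1 1.3326 2->3
2 2.7824 3->1
3 3.6388 1->0
4 4.4679 0->2
final: 2 -3.5638

Mode 2: guard c·x = -2.3968 hit at Δt = 1.3326 (t = 1.3326), x⁻ = (-2.3968) → reset → x⁺ = (-2.0673), jump to mode 3
Mode 3: guard c·x = -1.6934 hit at Δt = 1.4498 (t = 2.7824), x⁻ = (-1.6934) → reset → x⁺ = (-1.9541), jump to mode 1
Mode 1: guard c·x = 2.1357 hit at Δt = 0.8564 (t = 3.6388), x⁻ = (-2.1357) → reset → x⁺ = (-2.3512), jump to mode 0
Mode 0: guard c·x = 3.4819 hit at Δt = 0.8291 (t = 4.4679), x⁻ = (-3.4819) → reset → x⁺ = (-3.4544), jump to mode 2
Mode 2: flow for 0.6539 to horizon, guard not reached → x = (-3.5638)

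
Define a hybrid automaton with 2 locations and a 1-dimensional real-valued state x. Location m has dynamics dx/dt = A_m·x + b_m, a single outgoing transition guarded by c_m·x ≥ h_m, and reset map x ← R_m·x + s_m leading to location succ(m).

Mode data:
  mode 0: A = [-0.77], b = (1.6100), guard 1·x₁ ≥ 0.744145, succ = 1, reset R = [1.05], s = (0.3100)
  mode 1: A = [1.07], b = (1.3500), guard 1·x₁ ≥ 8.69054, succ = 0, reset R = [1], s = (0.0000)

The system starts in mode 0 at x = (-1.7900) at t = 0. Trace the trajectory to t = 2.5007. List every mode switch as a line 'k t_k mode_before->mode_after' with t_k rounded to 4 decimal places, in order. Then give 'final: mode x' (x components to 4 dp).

1 1.3745 0->1
final: 1 6.5901

Mode 0: guard c·x = 0.7441 hit at Δt = 1.3745 (t = 1.3745), x⁻ = (0.7441) → reset → x⁺ = (1.0914), jump to mode 1
Mode 1: flow for 1.1262 to horizon, guard not reached → x = (6.5901)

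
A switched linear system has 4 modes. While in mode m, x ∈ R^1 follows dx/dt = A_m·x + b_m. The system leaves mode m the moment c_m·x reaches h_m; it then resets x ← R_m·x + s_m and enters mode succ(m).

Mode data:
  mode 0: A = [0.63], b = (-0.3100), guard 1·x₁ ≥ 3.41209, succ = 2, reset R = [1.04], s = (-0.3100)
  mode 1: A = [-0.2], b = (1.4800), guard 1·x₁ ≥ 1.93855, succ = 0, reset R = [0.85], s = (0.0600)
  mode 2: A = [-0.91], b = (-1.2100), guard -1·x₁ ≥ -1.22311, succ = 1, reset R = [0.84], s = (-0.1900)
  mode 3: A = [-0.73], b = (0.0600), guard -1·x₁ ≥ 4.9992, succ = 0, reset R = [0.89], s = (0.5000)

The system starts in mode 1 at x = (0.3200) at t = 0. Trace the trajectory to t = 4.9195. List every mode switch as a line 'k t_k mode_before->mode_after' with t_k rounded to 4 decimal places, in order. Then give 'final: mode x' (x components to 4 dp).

1 1.2978 1->0
2 2.6887 0->2
3 3.3282 2->1
4 4.2466 1->0
final: 0 2.3497

Mode 1: guard c·x = 1.9385 hit at Δt = 1.2978 (t = 1.2978), x⁻ = (1.9385) → reset → x⁺ = (1.7078), jump to mode 0
Mode 0: guard c·x = 3.4121 hit at Δt = 1.3909 (t = 2.6887), x⁻ = (3.4121) → reset → x⁺ = (3.2386), jump to mode 2
Mode 2: guard c·x = -1.2231 hit at Δt = 0.6395 (t = 3.3282), x⁻ = (1.2231) → reset → x⁺ = (0.8374), jump to mode 1
Mode 1: guard c·x = 1.9385 hit at Δt = 0.9184 (t = 4.2466), x⁻ = (1.9385) → reset → x⁺ = (1.7078), jump to mode 0
Mode 0: flow for 0.6729 to horizon, guard not reached → x = (2.3497)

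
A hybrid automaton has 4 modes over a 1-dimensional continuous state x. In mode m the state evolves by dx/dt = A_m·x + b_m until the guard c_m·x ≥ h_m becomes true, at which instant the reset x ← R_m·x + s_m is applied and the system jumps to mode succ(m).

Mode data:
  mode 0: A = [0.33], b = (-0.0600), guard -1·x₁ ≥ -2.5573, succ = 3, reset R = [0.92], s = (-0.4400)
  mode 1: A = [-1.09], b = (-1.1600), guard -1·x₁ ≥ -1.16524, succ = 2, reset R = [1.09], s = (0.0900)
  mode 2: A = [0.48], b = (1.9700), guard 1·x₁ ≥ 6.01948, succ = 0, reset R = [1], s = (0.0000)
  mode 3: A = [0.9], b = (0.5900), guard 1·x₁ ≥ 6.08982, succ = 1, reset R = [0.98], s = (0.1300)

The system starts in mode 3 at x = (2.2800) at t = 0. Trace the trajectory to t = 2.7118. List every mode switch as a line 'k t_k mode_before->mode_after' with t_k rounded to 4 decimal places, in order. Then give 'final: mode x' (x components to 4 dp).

Mode 3: guard c·x = 6.0898 hit at Δt = 0.9244 (t = 0.9244), x⁻ = (6.0898) → reset → x⁺ = (6.0980), jump to mode 1
Mode 1: guard c·x = -1.1652 hit at Δt = 1.0707 (t = 1.9951), x⁻ = (1.1652) → reset → x⁺ = (1.3601), jump to mode 2
Mode 2: flow for 0.7167 to horizon, guard not reached → x = (3.6037)

1 0.9244 3->1
2 1.9951 1->2
final: 2 3.6037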